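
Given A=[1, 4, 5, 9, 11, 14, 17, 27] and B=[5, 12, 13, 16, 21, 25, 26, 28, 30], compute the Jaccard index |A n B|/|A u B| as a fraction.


A intersect B = [5]
|A intersect B| = 1
A union B = [1, 4, 5, 9, 11, 12, 13, 14, 16, 17, 21, 25, 26, 27, 28, 30]
|A union B| = 16
Jaccard = 1/16 = 1/16

1/16


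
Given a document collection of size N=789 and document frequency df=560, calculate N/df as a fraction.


IDF ratio = N / df
= 789 / 560
= 789/560

789/560


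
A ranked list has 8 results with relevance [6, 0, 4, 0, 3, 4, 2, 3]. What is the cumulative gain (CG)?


Cumulative Gain = sum of relevance scores
Position 1: rel=6, running sum=6
Position 2: rel=0, running sum=6
Position 3: rel=4, running sum=10
Position 4: rel=0, running sum=10
Position 5: rel=3, running sum=13
Position 6: rel=4, running sum=17
Position 7: rel=2, running sum=19
Position 8: rel=3, running sum=22
CG = 22

22


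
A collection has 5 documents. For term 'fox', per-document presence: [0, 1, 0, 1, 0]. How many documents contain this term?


Checking each document for 'fox':
Doc 1: absent
Doc 2: present
Doc 3: absent
Doc 4: present
Doc 5: absent
df = sum of presences = 0 + 1 + 0 + 1 + 0 = 2

2


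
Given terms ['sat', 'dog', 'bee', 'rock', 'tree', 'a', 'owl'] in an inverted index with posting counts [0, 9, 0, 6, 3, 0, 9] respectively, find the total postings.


Summing posting list sizes:
'sat': 0 postings
'dog': 9 postings
'bee': 0 postings
'rock': 6 postings
'tree': 3 postings
'a': 0 postings
'owl': 9 postings
Total = 0 + 9 + 0 + 6 + 3 + 0 + 9 = 27

27


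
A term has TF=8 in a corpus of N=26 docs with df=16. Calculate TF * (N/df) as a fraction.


TF * (N/df)
= 8 * (26/16)
= 8 * 13/8
= 13

13


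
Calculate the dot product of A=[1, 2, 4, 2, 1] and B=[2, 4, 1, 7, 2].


Dot product = sum of element-wise products
A[0]*B[0] = 1*2 = 2
A[1]*B[1] = 2*4 = 8
A[2]*B[2] = 4*1 = 4
A[3]*B[3] = 2*7 = 14
A[4]*B[4] = 1*2 = 2
Sum = 2 + 8 + 4 + 14 + 2 = 30

30


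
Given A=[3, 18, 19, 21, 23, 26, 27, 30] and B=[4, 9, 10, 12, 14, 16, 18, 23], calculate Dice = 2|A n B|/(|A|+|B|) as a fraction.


A intersect B = [18, 23]
|A intersect B| = 2
|A| = 8, |B| = 8
Dice = 2*2 / (8+8)
= 4 / 16 = 1/4

1/4


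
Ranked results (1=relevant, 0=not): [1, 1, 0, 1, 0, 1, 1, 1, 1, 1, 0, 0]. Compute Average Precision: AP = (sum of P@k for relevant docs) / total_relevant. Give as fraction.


Computing P@k for each relevant position:
Position 1: relevant, P@1 = 1/1 = 1
Position 2: relevant, P@2 = 2/2 = 1
Position 3: not relevant
Position 4: relevant, P@4 = 3/4 = 3/4
Position 5: not relevant
Position 6: relevant, P@6 = 4/6 = 2/3
Position 7: relevant, P@7 = 5/7 = 5/7
Position 8: relevant, P@8 = 6/8 = 3/4
Position 9: relevant, P@9 = 7/9 = 7/9
Position 10: relevant, P@10 = 8/10 = 4/5
Position 11: not relevant
Position 12: not relevant
Sum of P@k = 1 + 1 + 3/4 + 2/3 + 5/7 + 3/4 + 7/9 + 4/5 = 4069/630
AP = 4069/630 / 8 = 4069/5040

4069/5040


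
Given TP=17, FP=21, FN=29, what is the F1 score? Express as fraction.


F1 = 2 * P * R / (P + R)
P = TP/(TP+FP) = 17/38 = 17/38
R = TP/(TP+FN) = 17/46 = 17/46
2 * P * R = 2 * 17/38 * 17/46 = 289/874
P + R = 17/38 + 17/46 = 357/437
F1 = 289/874 / 357/437 = 17/42

17/42


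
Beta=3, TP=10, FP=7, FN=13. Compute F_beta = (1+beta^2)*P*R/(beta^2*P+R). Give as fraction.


P = TP/(TP+FP) = 10/17 = 10/17
R = TP/(TP+FN) = 10/23 = 10/23
beta^2 = 3^2 = 9
(1 + beta^2) = 10
Numerator = (1+beta^2)*P*R = 1000/391
Denominator = beta^2*P + R = 90/17 + 10/23 = 2240/391
F_beta = 25/56

25/56


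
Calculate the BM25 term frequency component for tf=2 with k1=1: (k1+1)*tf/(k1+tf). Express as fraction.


BM25 TF component = (k1+1)*tf / (k1+tf)
k1 = 1, tf = 2
Numerator = (1+1)*2 = 4
Denominator = 1 + 2 = 3
= 4/3 = 4/3

4/3


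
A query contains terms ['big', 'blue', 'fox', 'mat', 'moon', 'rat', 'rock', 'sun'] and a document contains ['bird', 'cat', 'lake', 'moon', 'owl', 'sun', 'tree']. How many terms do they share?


Query terms: ['big', 'blue', 'fox', 'mat', 'moon', 'rat', 'rock', 'sun']
Document terms: ['bird', 'cat', 'lake', 'moon', 'owl', 'sun', 'tree']
Common terms: ['moon', 'sun']
Overlap count = 2

2


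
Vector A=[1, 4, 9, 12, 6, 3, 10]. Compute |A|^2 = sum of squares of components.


|A|^2 = sum of squared components
A[0]^2 = 1^2 = 1
A[1]^2 = 4^2 = 16
A[2]^2 = 9^2 = 81
A[3]^2 = 12^2 = 144
A[4]^2 = 6^2 = 36
A[5]^2 = 3^2 = 9
A[6]^2 = 10^2 = 100
Sum = 1 + 16 + 81 + 144 + 36 + 9 + 100 = 387

387


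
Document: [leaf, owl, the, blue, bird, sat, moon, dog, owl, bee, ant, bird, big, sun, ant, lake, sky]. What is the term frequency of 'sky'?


Document has 17 words
Scanning for 'sky':
Found at positions: [16]
Count = 1

1


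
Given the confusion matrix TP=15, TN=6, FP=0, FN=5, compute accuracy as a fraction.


Accuracy = (TP + TN) / (TP + TN + FP + FN)
TP + TN = 15 + 6 = 21
Total = 15 + 6 + 0 + 5 = 26
Accuracy = 21 / 26 = 21/26

21/26


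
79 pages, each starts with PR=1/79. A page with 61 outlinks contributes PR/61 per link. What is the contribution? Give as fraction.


Initial PR = 1/79 = 1/79
Outlinks = 61
Contribution per link = PR / outlinks
= 1/79 / 61
= 1/4819

1/4819


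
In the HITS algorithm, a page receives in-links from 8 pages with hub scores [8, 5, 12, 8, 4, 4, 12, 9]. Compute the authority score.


Authority = sum of hub scores of in-linkers
In-link 1: hub score = 8
In-link 2: hub score = 5
In-link 3: hub score = 12
In-link 4: hub score = 8
In-link 5: hub score = 4
In-link 6: hub score = 4
In-link 7: hub score = 12
In-link 8: hub score = 9
Authority = 8 + 5 + 12 + 8 + 4 + 4 + 12 + 9 = 62

62


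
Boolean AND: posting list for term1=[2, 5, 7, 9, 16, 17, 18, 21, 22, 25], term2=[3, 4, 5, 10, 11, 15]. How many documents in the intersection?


Boolean AND: find intersection of posting lists
term1 docs: [2, 5, 7, 9, 16, 17, 18, 21, 22, 25]
term2 docs: [3, 4, 5, 10, 11, 15]
Intersection: [5]
|intersection| = 1

1


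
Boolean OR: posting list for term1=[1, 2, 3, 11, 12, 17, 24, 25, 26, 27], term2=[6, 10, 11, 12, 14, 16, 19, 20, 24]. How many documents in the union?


Boolean OR: find union of posting lists
term1 docs: [1, 2, 3, 11, 12, 17, 24, 25, 26, 27]
term2 docs: [6, 10, 11, 12, 14, 16, 19, 20, 24]
Union: [1, 2, 3, 6, 10, 11, 12, 14, 16, 17, 19, 20, 24, 25, 26, 27]
|union| = 16

16


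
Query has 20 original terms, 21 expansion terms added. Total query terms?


Original terms: 20
Expansion terms: 21
Total = 20 + 21 = 41

41


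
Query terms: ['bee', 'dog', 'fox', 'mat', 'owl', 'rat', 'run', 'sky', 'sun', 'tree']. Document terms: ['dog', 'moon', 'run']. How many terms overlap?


Query terms: ['bee', 'dog', 'fox', 'mat', 'owl', 'rat', 'run', 'sky', 'sun', 'tree']
Document terms: ['dog', 'moon', 'run']
Common terms: ['dog', 'run']
Overlap count = 2

2


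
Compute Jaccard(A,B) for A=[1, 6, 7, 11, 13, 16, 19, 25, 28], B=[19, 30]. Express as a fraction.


A intersect B = [19]
|A intersect B| = 1
A union B = [1, 6, 7, 11, 13, 16, 19, 25, 28, 30]
|A union B| = 10
Jaccard = 1/10 = 1/10

1/10


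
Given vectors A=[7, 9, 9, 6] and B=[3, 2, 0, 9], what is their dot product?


Dot product = sum of element-wise products
A[0]*B[0] = 7*3 = 21
A[1]*B[1] = 9*2 = 18
A[2]*B[2] = 9*0 = 0
A[3]*B[3] = 6*9 = 54
Sum = 21 + 18 + 0 + 54 = 93

93


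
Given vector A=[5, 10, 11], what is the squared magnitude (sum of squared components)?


|A|^2 = sum of squared components
A[0]^2 = 5^2 = 25
A[1]^2 = 10^2 = 100
A[2]^2 = 11^2 = 121
Sum = 25 + 100 + 121 = 246

246


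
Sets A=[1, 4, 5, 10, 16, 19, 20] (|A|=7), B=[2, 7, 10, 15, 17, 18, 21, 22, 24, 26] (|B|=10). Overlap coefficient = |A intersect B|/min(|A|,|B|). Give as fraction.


A intersect B = [10]
|A intersect B| = 1
min(|A|, |B|) = min(7, 10) = 7
Overlap = 1 / 7 = 1/7

1/7


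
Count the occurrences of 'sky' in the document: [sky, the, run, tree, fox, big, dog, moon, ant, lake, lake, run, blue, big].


Document has 14 words
Scanning for 'sky':
Found at positions: [0]
Count = 1

1


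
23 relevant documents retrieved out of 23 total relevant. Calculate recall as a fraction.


Recall = retrieved_relevant / total_relevant
= 23 / 23
= 23 / (23 + 0)
= 1

1


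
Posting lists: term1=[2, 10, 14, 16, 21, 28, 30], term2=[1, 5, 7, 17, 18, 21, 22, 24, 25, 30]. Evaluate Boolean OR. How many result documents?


Boolean OR: find union of posting lists
term1 docs: [2, 10, 14, 16, 21, 28, 30]
term2 docs: [1, 5, 7, 17, 18, 21, 22, 24, 25, 30]
Union: [1, 2, 5, 7, 10, 14, 16, 17, 18, 21, 22, 24, 25, 28, 30]
|union| = 15

15


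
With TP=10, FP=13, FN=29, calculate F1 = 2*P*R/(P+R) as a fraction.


F1 = 2 * P * R / (P + R)
P = TP/(TP+FP) = 10/23 = 10/23
R = TP/(TP+FN) = 10/39 = 10/39
2 * P * R = 2 * 10/23 * 10/39 = 200/897
P + R = 10/23 + 10/39 = 620/897
F1 = 200/897 / 620/897 = 10/31

10/31


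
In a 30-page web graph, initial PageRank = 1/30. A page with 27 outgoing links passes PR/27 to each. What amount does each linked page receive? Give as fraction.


Initial PR = 1/30 = 1/30
Outlinks = 27
Contribution per link = PR / outlinks
= 1/30 / 27
= 1/810

1/810


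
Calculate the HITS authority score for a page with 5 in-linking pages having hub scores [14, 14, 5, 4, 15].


Authority = sum of hub scores of in-linkers
In-link 1: hub score = 14
In-link 2: hub score = 14
In-link 3: hub score = 5
In-link 4: hub score = 4
In-link 5: hub score = 15
Authority = 14 + 14 + 5 + 4 + 15 = 52

52


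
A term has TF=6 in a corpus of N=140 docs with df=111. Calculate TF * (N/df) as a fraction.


TF * (N/df)
= 6 * (140/111)
= 6 * 140/111
= 280/37

280/37


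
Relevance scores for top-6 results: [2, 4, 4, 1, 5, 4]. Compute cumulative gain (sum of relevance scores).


Cumulative Gain = sum of relevance scores
Position 1: rel=2, running sum=2
Position 2: rel=4, running sum=6
Position 3: rel=4, running sum=10
Position 4: rel=1, running sum=11
Position 5: rel=5, running sum=16
Position 6: rel=4, running sum=20
CG = 20

20


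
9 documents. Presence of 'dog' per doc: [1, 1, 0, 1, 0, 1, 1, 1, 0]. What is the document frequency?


Checking each document for 'dog':
Doc 1: present
Doc 2: present
Doc 3: absent
Doc 4: present
Doc 5: absent
Doc 6: present
Doc 7: present
Doc 8: present
Doc 9: absent
df = sum of presences = 1 + 1 + 0 + 1 + 0 + 1 + 1 + 1 + 0 = 6

6


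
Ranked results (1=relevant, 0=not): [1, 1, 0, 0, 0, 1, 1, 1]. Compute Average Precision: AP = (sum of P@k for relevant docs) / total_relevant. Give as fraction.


Computing P@k for each relevant position:
Position 1: relevant, P@1 = 1/1 = 1
Position 2: relevant, P@2 = 2/2 = 1
Position 3: not relevant
Position 4: not relevant
Position 5: not relevant
Position 6: relevant, P@6 = 3/6 = 1/2
Position 7: relevant, P@7 = 4/7 = 4/7
Position 8: relevant, P@8 = 5/8 = 5/8
Sum of P@k = 1 + 1 + 1/2 + 4/7 + 5/8 = 207/56
AP = 207/56 / 5 = 207/280

207/280


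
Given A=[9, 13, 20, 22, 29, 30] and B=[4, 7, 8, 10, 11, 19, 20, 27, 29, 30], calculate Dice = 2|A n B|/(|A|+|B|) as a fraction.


A intersect B = [20, 29, 30]
|A intersect B| = 3
|A| = 6, |B| = 10
Dice = 2*3 / (6+10)
= 6 / 16 = 3/8

3/8


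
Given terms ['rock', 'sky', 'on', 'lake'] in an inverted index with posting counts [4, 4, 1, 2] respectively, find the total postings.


Summing posting list sizes:
'rock': 4 postings
'sky': 4 postings
'on': 1 postings
'lake': 2 postings
Total = 4 + 4 + 1 + 2 = 11

11


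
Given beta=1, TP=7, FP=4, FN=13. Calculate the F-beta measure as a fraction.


P = TP/(TP+FP) = 7/11 = 7/11
R = TP/(TP+FN) = 7/20 = 7/20
beta^2 = 1^2 = 1
(1 + beta^2) = 2
Numerator = (1+beta^2)*P*R = 49/110
Denominator = beta^2*P + R = 7/11 + 7/20 = 217/220
F_beta = 14/31

14/31


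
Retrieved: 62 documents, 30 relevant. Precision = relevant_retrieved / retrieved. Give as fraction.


Precision = relevant_retrieved / total_retrieved
= 30 / 62
= 30 / (30 + 32)
= 15/31

15/31


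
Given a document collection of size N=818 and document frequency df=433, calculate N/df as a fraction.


IDF ratio = N / df
= 818 / 433
= 818/433

818/433


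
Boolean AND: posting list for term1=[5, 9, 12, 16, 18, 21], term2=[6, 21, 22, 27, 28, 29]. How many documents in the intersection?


Boolean AND: find intersection of posting lists
term1 docs: [5, 9, 12, 16, 18, 21]
term2 docs: [6, 21, 22, 27, 28, 29]
Intersection: [21]
|intersection| = 1

1


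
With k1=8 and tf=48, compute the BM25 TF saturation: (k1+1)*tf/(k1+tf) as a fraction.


BM25 TF component = (k1+1)*tf / (k1+tf)
k1 = 8, tf = 48
Numerator = (8+1)*48 = 432
Denominator = 8 + 48 = 56
= 432/56 = 54/7

54/7


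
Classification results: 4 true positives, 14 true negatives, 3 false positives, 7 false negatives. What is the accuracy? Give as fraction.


Accuracy = (TP + TN) / (TP + TN + FP + FN)
TP + TN = 4 + 14 = 18
Total = 4 + 14 + 3 + 7 = 28
Accuracy = 18 / 28 = 9/14

9/14


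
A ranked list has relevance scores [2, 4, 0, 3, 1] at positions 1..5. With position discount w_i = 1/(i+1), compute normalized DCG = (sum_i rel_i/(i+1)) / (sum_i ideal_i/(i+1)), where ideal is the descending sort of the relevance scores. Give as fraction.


Position discount weights w_i = 1/(i+1) for i=1..5:
Weights = [1/2, 1/3, 1/4, 1/5, 1/6]
Actual relevance: [2, 4, 0, 3, 1]
DCG = 2/2 + 4/3 + 0/4 + 3/5 + 1/6 = 31/10
Ideal relevance (sorted desc): [4, 3, 2, 1, 0]
Ideal DCG = 4/2 + 3/3 + 2/4 + 1/5 + 0/6 = 37/10
nDCG = DCG / ideal_DCG = 31/10 / 37/10 = 31/37

31/37


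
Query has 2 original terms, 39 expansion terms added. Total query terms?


Original terms: 2
Expansion terms: 39
Total = 2 + 39 = 41

41


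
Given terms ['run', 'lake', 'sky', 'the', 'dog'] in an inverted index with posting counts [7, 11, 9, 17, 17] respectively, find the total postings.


Summing posting list sizes:
'run': 7 postings
'lake': 11 postings
'sky': 9 postings
'the': 17 postings
'dog': 17 postings
Total = 7 + 11 + 9 + 17 + 17 = 61

61


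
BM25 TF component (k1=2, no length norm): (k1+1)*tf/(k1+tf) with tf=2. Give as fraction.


BM25 TF component = (k1+1)*tf / (k1+tf)
k1 = 2, tf = 2
Numerator = (2+1)*2 = 6
Denominator = 2 + 2 = 4
= 6/4 = 3/2

3/2


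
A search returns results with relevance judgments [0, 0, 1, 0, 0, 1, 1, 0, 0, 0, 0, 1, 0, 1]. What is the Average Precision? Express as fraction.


Computing P@k for each relevant position:
Position 1: not relevant
Position 2: not relevant
Position 3: relevant, P@3 = 1/3 = 1/3
Position 4: not relevant
Position 5: not relevant
Position 6: relevant, P@6 = 2/6 = 1/3
Position 7: relevant, P@7 = 3/7 = 3/7
Position 8: not relevant
Position 9: not relevant
Position 10: not relevant
Position 11: not relevant
Position 12: relevant, P@12 = 4/12 = 1/3
Position 13: not relevant
Position 14: relevant, P@14 = 5/14 = 5/14
Sum of P@k = 1/3 + 1/3 + 3/7 + 1/3 + 5/14 = 25/14
AP = 25/14 / 5 = 5/14

5/14


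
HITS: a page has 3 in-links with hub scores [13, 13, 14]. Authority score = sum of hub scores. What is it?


Authority = sum of hub scores of in-linkers
In-link 1: hub score = 13
In-link 2: hub score = 13
In-link 3: hub score = 14
Authority = 13 + 13 + 14 = 40

40


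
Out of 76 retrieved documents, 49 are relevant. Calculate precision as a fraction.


Precision = relevant_retrieved / total_retrieved
= 49 / 76
= 49 / (49 + 27)
= 49/76

49/76


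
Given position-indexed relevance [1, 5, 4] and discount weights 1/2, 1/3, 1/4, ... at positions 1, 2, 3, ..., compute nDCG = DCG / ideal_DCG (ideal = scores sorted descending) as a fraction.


Position discount weights w_i = 1/(i+1) for i=1..3:
Weights = [1/2, 1/3, 1/4]
Actual relevance: [1, 5, 4]
DCG = 1/2 + 5/3 + 4/4 = 19/6
Ideal relevance (sorted desc): [5, 4, 1]
Ideal DCG = 5/2 + 4/3 + 1/4 = 49/12
nDCG = DCG / ideal_DCG = 19/6 / 49/12 = 38/49

38/49


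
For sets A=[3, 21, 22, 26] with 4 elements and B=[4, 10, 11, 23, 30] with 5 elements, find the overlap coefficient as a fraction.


A intersect B = []
|A intersect B| = 0
min(|A|, |B|) = min(4, 5) = 4
Overlap = 0 / 4 = 0

0


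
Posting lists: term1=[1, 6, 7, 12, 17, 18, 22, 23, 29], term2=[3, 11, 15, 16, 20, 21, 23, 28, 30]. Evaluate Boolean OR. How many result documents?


Boolean OR: find union of posting lists
term1 docs: [1, 6, 7, 12, 17, 18, 22, 23, 29]
term2 docs: [3, 11, 15, 16, 20, 21, 23, 28, 30]
Union: [1, 3, 6, 7, 11, 12, 15, 16, 17, 18, 20, 21, 22, 23, 28, 29, 30]
|union| = 17

17


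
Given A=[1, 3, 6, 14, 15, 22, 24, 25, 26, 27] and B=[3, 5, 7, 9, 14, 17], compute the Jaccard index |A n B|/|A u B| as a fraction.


A intersect B = [3, 14]
|A intersect B| = 2
A union B = [1, 3, 5, 6, 7, 9, 14, 15, 17, 22, 24, 25, 26, 27]
|A union B| = 14
Jaccard = 2/14 = 1/7

1/7


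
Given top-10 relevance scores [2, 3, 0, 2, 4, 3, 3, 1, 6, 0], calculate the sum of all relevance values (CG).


Cumulative Gain = sum of relevance scores
Position 1: rel=2, running sum=2
Position 2: rel=3, running sum=5
Position 3: rel=0, running sum=5
Position 4: rel=2, running sum=7
Position 5: rel=4, running sum=11
Position 6: rel=3, running sum=14
Position 7: rel=3, running sum=17
Position 8: rel=1, running sum=18
Position 9: rel=6, running sum=24
Position 10: rel=0, running sum=24
CG = 24

24


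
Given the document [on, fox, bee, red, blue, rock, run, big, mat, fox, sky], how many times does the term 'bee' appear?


Document has 11 words
Scanning for 'bee':
Found at positions: [2]
Count = 1

1


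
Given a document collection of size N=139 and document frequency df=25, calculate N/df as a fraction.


IDF ratio = N / df
= 139 / 25
= 139/25

139/25


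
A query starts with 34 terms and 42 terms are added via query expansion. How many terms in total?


Original terms: 34
Expansion terms: 42
Total = 34 + 42 = 76

76


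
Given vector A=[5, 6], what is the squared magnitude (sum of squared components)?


|A|^2 = sum of squared components
A[0]^2 = 5^2 = 25
A[1]^2 = 6^2 = 36
Sum = 25 + 36 = 61

61


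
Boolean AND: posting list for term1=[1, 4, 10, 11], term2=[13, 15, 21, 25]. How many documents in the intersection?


Boolean AND: find intersection of posting lists
term1 docs: [1, 4, 10, 11]
term2 docs: [13, 15, 21, 25]
Intersection: []
|intersection| = 0

0


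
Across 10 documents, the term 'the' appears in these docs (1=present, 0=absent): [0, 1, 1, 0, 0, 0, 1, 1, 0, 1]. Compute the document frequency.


Checking each document for 'the':
Doc 1: absent
Doc 2: present
Doc 3: present
Doc 4: absent
Doc 5: absent
Doc 6: absent
Doc 7: present
Doc 8: present
Doc 9: absent
Doc 10: present
df = sum of presences = 0 + 1 + 1 + 0 + 0 + 0 + 1 + 1 + 0 + 1 = 5

5


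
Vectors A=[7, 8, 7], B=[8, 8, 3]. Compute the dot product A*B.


Dot product = sum of element-wise products
A[0]*B[0] = 7*8 = 56
A[1]*B[1] = 8*8 = 64
A[2]*B[2] = 7*3 = 21
Sum = 56 + 64 + 21 = 141

141


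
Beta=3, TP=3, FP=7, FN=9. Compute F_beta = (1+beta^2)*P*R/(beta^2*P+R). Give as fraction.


P = TP/(TP+FP) = 3/10 = 3/10
R = TP/(TP+FN) = 3/12 = 1/4
beta^2 = 3^2 = 9
(1 + beta^2) = 10
Numerator = (1+beta^2)*P*R = 3/4
Denominator = beta^2*P + R = 27/10 + 1/4 = 59/20
F_beta = 15/59

15/59


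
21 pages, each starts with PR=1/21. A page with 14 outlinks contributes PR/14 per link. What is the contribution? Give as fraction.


Initial PR = 1/21 = 1/21
Outlinks = 14
Contribution per link = PR / outlinks
= 1/21 / 14
= 1/294

1/294


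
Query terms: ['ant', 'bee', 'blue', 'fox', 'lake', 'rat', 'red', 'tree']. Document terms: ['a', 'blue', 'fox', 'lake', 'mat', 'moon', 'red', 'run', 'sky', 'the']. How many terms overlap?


Query terms: ['ant', 'bee', 'blue', 'fox', 'lake', 'rat', 'red', 'tree']
Document terms: ['a', 'blue', 'fox', 'lake', 'mat', 'moon', 'red', 'run', 'sky', 'the']
Common terms: ['blue', 'fox', 'lake', 'red']
Overlap count = 4

4


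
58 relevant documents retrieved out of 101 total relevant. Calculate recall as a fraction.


Recall = retrieved_relevant / total_relevant
= 58 / 101
= 58 / (58 + 43)
= 58/101

58/101


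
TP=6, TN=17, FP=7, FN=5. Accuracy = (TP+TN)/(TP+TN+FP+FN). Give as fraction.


Accuracy = (TP + TN) / (TP + TN + FP + FN)
TP + TN = 6 + 17 = 23
Total = 6 + 17 + 7 + 5 = 35
Accuracy = 23 / 35 = 23/35

23/35


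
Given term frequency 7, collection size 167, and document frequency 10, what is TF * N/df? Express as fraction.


TF * (N/df)
= 7 * (167/10)
= 7 * 167/10
= 1169/10

1169/10


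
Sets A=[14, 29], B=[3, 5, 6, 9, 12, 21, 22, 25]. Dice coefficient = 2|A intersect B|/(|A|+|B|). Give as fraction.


A intersect B = []
|A intersect B| = 0
|A| = 2, |B| = 8
Dice = 2*0 / (2+8)
= 0 / 10 = 0

0


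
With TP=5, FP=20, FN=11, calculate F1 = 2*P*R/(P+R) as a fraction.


F1 = 2 * P * R / (P + R)
P = TP/(TP+FP) = 5/25 = 1/5
R = TP/(TP+FN) = 5/16 = 5/16
2 * P * R = 2 * 1/5 * 5/16 = 1/8
P + R = 1/5 + 5/16 = 41/80
F1 = 1/8 / 41/80 = 10/41

10/41


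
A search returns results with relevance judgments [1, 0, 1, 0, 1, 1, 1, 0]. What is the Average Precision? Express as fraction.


Computing P@k for each relevant position:
Position 1: relevant, P@1 = 1/1 = 1
Position 2: not relevant
Position 3: relevant, P@3 = 2/3 = 2/3
Position 4: not relevant
Position 5: relevant, P@5 = 3/5 = 3/5
Position 6: relevant, P@6 = 4/6 = 2/3
Position 7: relevant, P@7 = 5/7 = 5/7
Position 8: not relevant
Sum of P@k = 1 + 2/3 + 3/5 + 2/3 + 5/7 = 383/105
AP = 383/105 / 5 = 383/525

383/525


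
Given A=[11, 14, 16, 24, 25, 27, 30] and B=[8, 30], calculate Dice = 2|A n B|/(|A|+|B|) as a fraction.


A intersect B = [30]
|A intersect B| = 1
|A| = 7, |B| = 2
Dice = 2*1 / (7+2)
= 2 / 9 = 2/9

2/9


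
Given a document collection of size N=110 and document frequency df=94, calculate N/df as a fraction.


IDF ratio = N / df
= 110 / 94
= 55/47

55/47


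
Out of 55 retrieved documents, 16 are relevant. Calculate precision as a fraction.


Precision = relevant_retrieved / total_retrieved
= 16 / 55
= 16 / (16 + 39)
= 16/55

16/55


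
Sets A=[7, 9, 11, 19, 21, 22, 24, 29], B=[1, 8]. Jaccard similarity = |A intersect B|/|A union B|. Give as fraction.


A intersect B = []
|A intersect B| = 0
A union B = [1, 7, 8, 9, 11, 19, 21, 22, 24, 29]
|A union B| = 10
Jaccard = 0/10 = 0

0


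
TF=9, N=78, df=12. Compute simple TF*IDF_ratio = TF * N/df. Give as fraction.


TF * (N/df)
= 9 * (78/12)
= 9 * 13/2
= 117/2

117/2


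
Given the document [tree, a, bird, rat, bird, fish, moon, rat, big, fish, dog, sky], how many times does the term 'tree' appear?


Document has 12 words
Scanning for 'tree':
Found at positions: [0]
Count = 1

1


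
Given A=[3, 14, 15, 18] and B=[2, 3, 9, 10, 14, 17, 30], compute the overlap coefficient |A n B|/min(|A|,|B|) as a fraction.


A intersect B = [3, 14]
|A intersect B| = 2
min(|A|, |B|) = min(4, 7) = 4
Overlap = 2 / 4 = 1/2

1/2


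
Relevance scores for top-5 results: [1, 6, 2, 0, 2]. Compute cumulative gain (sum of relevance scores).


Cumulative Gain = sum of relevance scores
Position 1: rel=1, running sum=1
Position 2: rel=6, running sum=7
Position 3: rel=2, running sum=9
Position 4: rel=0, running sum=9
Position 5: rel=2, running sum=11
CG = 11

11


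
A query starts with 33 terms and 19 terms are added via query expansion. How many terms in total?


Original terms: 33
Expansion terms: 19
Total = 33 + 19 = 52

52


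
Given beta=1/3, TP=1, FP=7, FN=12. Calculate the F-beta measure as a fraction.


P = TP/(TP+FP) = 1/8 = 1/8
R = TP/(TP+FN) = 1/13 = 1/13
beta^2 = 1/3^2 = 1/9
(1 + beta^2) = 10/9
Numerator = (1+beta^2)*P*R = 5/468
Denominator = beta^2*P + R = 1/72 + 1/13 = 85/936
F_beta = 2/17

2/17


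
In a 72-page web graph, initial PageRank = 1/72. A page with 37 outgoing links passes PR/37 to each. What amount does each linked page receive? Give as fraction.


Initial PR = 1/72 = 1/72
Outlinks = 37
Contribution per link = PR / outlinks
= 1/72 / 37
= 1/2664

1/2664


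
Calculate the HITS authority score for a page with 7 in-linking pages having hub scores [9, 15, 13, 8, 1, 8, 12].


Authority = sum of hub scores of in-linkers
In-link 1: hub score = 9
In-link 2: hub score = 15
In-link 3: hub score = 13
In-link 4: hub score = 8
In-link 5: hub score = 1
In-link 6: hub score = 8
In-link 7: hub score = 12
Authority = 9 + 15 + 13 + 8 + 1 + 8 + 12 = 66

66


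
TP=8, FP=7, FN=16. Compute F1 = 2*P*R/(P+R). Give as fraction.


F1 = 2 * P * R / (P + R)
P = TP/(TP+FP) = 8/15 = 8/15
R = TP/(TP+FN) = 8/24 = 1/3
2 * P * R = 2 * 8/15 * 1/3 = 16/45
P + R = 8/15 + 1/3 = 13/15
F1 = 16/45 / 13/15 = 16/39

16/39


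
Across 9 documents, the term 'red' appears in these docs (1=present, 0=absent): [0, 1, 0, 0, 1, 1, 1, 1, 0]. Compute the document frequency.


Checking each document for 'red':
Doc 1: absent
Doc 2: present
Doc 3: absent
Doc 4: absent
Doc 5: present
Doc 6: present
Doc 7: present
Doc 8: present
Doc 9: absent
df = sum of presences = 0 + 1 + 0 + 0 + 1 + 1 + 1 + 1 + 0 = 5

5


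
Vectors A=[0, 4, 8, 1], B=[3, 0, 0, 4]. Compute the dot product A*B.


Dot product = sum of element-wise products
A[0]*B[0] = 0*3 = 0
A[1]*B[1] = 4*0 = 0
A[2]*B[2] = 8*0 = 0
A[3]*B[3] = 1*4 = 4
Sum = 0 + 0 + 0 + 4 = 4

4


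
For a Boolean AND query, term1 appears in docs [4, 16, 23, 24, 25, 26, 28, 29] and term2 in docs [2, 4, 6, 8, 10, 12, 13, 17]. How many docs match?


Boolean AND: find intersection of posting lists
term1 docs: [4, 16, 23, 24, 25, 26, 28, 29]
term2 docs: [2, 4, 6, 8, 10, 12, 13, 17]
Intersection: [4]
|intersection| = 1

1


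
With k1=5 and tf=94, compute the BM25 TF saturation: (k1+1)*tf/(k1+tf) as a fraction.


BM25 TF component = (k1+1)*tf / (k1+tf)
k1 = 5, tf = 94
Numerator = (5+1)*94 = 564
Denominator = 5 + 94 = 99
= 564/99 = 188/33

188/33


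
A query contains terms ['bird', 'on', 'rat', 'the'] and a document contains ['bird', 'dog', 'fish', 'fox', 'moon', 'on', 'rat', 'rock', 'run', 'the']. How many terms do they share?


Query terms: ['bird', 'on', 'rat', 'the']
Document terms: ['bird', 'dog', 'fish', 'fox', 'moon', 'on', 'rat', 'rock', 'run', 'the']
Common terms: ['bird', 'on', 'rat', 'the']
Overlap count = 4

4


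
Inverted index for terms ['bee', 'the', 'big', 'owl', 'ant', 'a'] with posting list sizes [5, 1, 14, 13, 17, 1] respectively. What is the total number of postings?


Summing posting list sizes:
'bee': 5 postings
'the': 1 postings
'big': 14 postings
'owl': 13 postings
'ant': 17 postings
'a': 1 postings
Total = 5 + 1 + 14 + 13 + 17 + 1 = 51

51


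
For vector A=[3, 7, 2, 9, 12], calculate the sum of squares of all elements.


|A|^2 = sum of squared components
A[0]^2 = 3^2 = 9
A[1]^2 = 7^2 = 49
A[2]^2 = 2^2 = 4
A[3]^2 = 9^2 = 81
A[4]^2 = 12^2 = 144
Sum = 9 + 49 + 4 + 81 + 144 = 287

287


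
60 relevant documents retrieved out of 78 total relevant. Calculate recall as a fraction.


Recall = retrieved_relevant / total_relevant
= 60 / 78
= 60 / (60 + 18)
= 10/13

10/13


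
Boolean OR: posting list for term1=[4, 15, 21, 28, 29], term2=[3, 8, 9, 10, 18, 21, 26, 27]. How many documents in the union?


Boolean OR: find union of posting lists
term1 docs: [4, 15, 21, 28, 29]
term2 docs: [3, 8, 9, 10, 18, 21, 26, 27]
Union: [3, 4, 8, 9, 10, 15, 18, 21, 26, 27, 28, 29]
|union| = 12

12


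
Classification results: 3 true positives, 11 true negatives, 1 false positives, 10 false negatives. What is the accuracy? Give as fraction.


Accuracy = (TP + TN) / (TP + TN + FP + FN)
TP + TN = 3 + 11 = 14
Total = 3 + 11 + 1 + 10 = 25
Accuracy = 14 / 25 = 14/25

14/25


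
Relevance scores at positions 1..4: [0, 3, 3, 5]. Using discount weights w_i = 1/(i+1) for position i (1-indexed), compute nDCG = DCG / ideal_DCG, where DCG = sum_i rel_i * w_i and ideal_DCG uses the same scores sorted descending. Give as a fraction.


Position discount weights w_i = 1/(i+1) for i=1..4:
Weights = [1/2, 1/3, 1/4, 1/5]
Actual relevance: [0, 3, 3, 5]
DCG = 0/2 + 3/3 + 3/4 + 5/5 = 11/4
Ideal relevance (sorted desc): [5, 3, 3, 0]
Ideal DCG = 5/2 + 3/3 + 3/4 + 0/5 = 17/4
nDCG = DCG / ideal_DCG = 11/4 / 17/4 = 11/17

11/17


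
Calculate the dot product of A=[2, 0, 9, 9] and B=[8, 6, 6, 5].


Dot product = sum of element-wise products
A[0]*B[0] = 2*8 = 16
A[1]*B[1] = 0*6 = 0
A[2]*B[2] = 9*6 = 54
A[3]*B[3] = 9*5 = 45
Sum = 16 + 0 + 54 + 45 = 115

115


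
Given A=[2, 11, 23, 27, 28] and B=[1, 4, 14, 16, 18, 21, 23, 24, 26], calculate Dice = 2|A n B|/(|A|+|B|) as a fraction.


A intersect B = [23]
|A intersect B| = 1
|A| = 5, |B| = 9
Dice = 2*1 / (5+9)
= 2 / 14 = 1/7

1/7


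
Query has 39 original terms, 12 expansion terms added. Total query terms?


Original terms: 39
Expansion terms: 12
Total = 39 + 12 = 51

51


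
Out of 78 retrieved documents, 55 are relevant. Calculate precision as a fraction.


Precision = relevant_retrieved / total_retrieved
= 55 / 78
= 55 / (55 + 23)
= 55/78

55/78


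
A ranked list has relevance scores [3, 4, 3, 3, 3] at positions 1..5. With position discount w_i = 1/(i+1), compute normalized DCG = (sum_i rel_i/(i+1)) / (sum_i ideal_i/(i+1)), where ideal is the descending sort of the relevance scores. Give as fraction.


Position discount weights w_i = 1/(i+1) for i=1..5:
Weights = [1/2, 1/3, 1/4, 1/5, 1/6]
Actual relevance: [3, 4, 3, 3, 3]
DCG = 3/2 + 4/3 + 3/4 + 3/5 + 3/6 = 281/60
Ideal relevance (sorted desc): [4, 3, 3, 3, 3]
Ideal DCG = 4/2 + 3/3 + 3/4 + 3/5 + 3/6 = 97/20
nDCG = DCG / ideal_DCG = 281/60 / 97/20 = 281/291

281/291


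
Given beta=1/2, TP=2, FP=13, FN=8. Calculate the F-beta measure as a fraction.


P = TP/(TP+FP) = 2/15 = 2/15
R = TP/(TP+FN) = 2/10 = 1/5
beta^2 = 1/2^2 = 1/4
(1 + beta^2) = 5/4
Numerator = (1+beta^2)*P*R = 1/30
Denominator = beta^2*P + R = 1/30 + 1/5 = 7/30
F_beta = 1/7

1/7


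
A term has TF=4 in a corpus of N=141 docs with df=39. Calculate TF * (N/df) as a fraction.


TF * (N/df)
= 4 * (141/39)
= 4 * 47/13
= 188/13

188/13


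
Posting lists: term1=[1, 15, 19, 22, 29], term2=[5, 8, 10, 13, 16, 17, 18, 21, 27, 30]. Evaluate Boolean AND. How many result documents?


Boolean AND: find intersection of posting lists
term1 docs: [1, 15, 19, 22, 29]
term2 docs: [5, 8, 10, 13, 16, 17, 18, 21, 27, 30]
Intersection: []
|intersection| = 0

0


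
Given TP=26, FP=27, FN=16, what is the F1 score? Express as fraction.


F1 = 2 * P * R / (P + R)
P = TP/(TP+FP) = 26/53 = 26/53
R = TP/(TP+FN) = 26/42 = 13/21
2 * P * R = 2 * 26/53 * 13/21 = 676/1113
P + R = 26/53 + 13/21 = 1235/1113
F1 = 676/1113 / 1235/1113 = 52/95

52/95


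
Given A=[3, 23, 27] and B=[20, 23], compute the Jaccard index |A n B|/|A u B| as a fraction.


A intersect B = [23]
|A intersect B| = 1
A union B = [3, 20, 23, 27]
|A union B| = 4
Jaccard = 1/4 = 1/4

1/4


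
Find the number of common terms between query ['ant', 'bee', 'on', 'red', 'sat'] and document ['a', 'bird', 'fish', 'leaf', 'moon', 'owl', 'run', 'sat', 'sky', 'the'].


Query terms: ['ant', 'bee', 'on', 'red', 'sat']
Document terms: ['a', 'bird', 'fish', 'leaf', 'moon', 'owl', 'run', 'sat', 'sky', 'the']
Common terms: ['sat']
Overlap count = 1

1


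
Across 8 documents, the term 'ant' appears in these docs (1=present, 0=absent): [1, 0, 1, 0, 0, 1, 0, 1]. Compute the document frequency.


Checking each document for 'ant':
Doc 1: present
Doc 2: absent
Doc 3: present
Doc 4: absent
Doc 5: absent
Doc 6: present
Doc 7: absent
Doc 8: present
df = sum of presences = 1 + 0 + 1 + 0 + 0 + 1 + 0 + 1 = 4

4


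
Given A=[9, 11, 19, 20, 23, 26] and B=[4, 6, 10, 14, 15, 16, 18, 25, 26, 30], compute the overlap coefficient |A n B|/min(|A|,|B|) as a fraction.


A intersect B = [26]
|A intersect B| = 1
min(|A|, |B|) = min(6, 10) = 6
Overlap = 1 / 6 = 1/6

1/6


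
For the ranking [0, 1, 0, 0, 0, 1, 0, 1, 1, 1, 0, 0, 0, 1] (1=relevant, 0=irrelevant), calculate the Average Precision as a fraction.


Computing P@k for each relevant position:
Position 1: not relevant
Position 2: relevant, P@2 = 1/2 = 1/2
Position 3: not relevant
Position 4: not relevant
Position 5: not relevant
Position 6: relevant, P@6 = 2/6 = 1/3
Position 7: not relevant
Position 8: relevant, P@8 = 3/8 = 3/8
Position 9: relevant, P@9 = 4/9 = 4/9
Position 10: relevant, P@10 = 5/10 = 1/2
Position 11: not relevant
Position 12: not relevant
Position 13: not relevant
Position 14: relevant, P@14 = 6/14 = 3/7
Sum of P@k = 1/2 + 1/3 + 3/8 + 4/9 + 1/2 + 3/7 = 1301/504
AP = 1301/504 / 6 = 1301/3024

1301/3024


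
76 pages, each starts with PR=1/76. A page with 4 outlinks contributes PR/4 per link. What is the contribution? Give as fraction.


Initial PR = 1/76 = 1/76
Outlinks = 4
Contribution per link = PR / outlinks
= 1/76 / 4
= 1/304

1/304


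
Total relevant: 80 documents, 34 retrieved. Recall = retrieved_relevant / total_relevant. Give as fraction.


Recall = retrieved_relevant / total_relevant
= 34 / 80
= 34 / (34 + 46)
= 17/40

17/40


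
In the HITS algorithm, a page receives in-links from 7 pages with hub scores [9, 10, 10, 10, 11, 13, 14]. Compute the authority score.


Authority = sum of hub scores of in-linkers
In-link 1: hub score = 9
In-link 2: hub score = 10
In-link 3: hub score = 10
In-link 4: hub score = 10
In-link 5: hub score = 11
In-link 6: hub score = 13
In-link 7: hub score = 14
Authority = 9 + 10 + 10 + 10 + 11 + 13 + 14 = 77

77


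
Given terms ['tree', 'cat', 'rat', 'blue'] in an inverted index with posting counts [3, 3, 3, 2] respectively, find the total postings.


Summing posting list sizes:
'tree': 3 postings
'cat': 3 postings
'rat': 3 postings
'blue': 2 postings
Total = 3 + 3 + 3 + 2 = 11

11


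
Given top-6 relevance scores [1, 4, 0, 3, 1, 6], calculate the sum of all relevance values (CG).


Cumulative Gain = sum of relevance scores
Position 1: rel=1, running sum=1
Position 2: rel=4, running sum=5
Position 3: rel=0, running sum=5
Position 4: rel=3, running sum=8
Position 5: rel=1, running sum=9
Position 6: rel=6, running sum=15
CG = 15

15


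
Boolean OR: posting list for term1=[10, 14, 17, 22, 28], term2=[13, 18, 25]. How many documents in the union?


Boolean OR: find union of posting lists
term1 docs: [10, 14, 17, 22, 28]
term2 docs: [13, 18, 25]
Union: [10, 13, 14, 17, 18, 22, 25, 28]
|union| = 8

8


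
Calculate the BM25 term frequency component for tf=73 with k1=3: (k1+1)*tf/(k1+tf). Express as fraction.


BM25 TF component = (k1+1)*tf / (k1+tf)
k1 = 3, tf = 73
Numerator = (3+1)*73 = 292
Denominator = 3 + 73 = 76
= 292/76 = 73/19

73/19


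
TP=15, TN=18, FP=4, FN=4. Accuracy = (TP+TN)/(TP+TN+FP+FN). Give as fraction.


Accuracy = (TP + TN) / (TP + TN + FP + FN)
TP + TN = 15 + 18 = 33
Total = 15 + 18 + 4 + 4 = 41
Accuracy = 33 / 41 = 33/41

33/41


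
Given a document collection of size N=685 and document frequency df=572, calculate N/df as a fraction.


IDF ratio = N / df
= 685 / 572
= 685/572

685/572


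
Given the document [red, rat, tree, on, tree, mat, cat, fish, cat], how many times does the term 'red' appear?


Document has 9 words
Scanning for 'red':
Found at positions: [0]
Count = 1

1


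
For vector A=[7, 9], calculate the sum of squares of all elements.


|A|^2 = sum of squared components
A[0]^2 = 7^2 = 49
A[1]^2 = 9^2 = 81
Sum = 49 + 81 = 130

130


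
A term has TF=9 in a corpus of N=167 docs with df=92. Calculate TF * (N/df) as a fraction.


TF * (N/df)
= 9 * (167/92)
= 9 * 167/92
= 1503/92

1503/92


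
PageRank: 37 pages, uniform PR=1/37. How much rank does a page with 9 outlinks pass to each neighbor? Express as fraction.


Initial PR = 1/37 = 1/37
Outlinks = 9
Contribution per link = PR / outlinks
= 1/37 / 9
= 1/333

1/333


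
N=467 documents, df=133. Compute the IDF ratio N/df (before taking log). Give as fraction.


IDF ratio = N / df
= 467 / 133
= 467/133

467/133


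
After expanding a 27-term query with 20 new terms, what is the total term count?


Original terms: 27
Expansion terms: 20
Total = 27 + 20 = 47

47


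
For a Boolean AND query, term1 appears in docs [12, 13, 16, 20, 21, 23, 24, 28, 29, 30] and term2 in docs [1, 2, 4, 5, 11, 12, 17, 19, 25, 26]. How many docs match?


Boolean AND: find intersection of posting lists
term1 docs: [12, 13, 16, 20, 21, 23, 24, 28, 29, 30]
term2 docs: [1, 2, 4, 5, 11, 12, 17, 19, 25, 26]
Intersection: [12]
|intersection| = 1

1


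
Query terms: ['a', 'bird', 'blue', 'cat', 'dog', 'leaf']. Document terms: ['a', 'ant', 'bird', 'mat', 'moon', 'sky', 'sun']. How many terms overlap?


Query terms: ['a', 'bird', 'blue', 'cat', 'dog', 'leaf']
Document terms: ['a', 'ant', 'bird', 'mat', 'moon', 'sky', 'sun']
Common terms: ['a', 'bird']
Overlap count = 2

2


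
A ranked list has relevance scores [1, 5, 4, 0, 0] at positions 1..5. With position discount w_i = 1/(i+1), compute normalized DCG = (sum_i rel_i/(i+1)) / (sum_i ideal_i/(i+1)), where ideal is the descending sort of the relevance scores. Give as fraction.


Position discount weights w_i = 1/(i+1) for i=1..5:
Weights = [1/2, 1/3, 1/4, 1/5, 1/6]
Actual relevance: [1, 5, 4, 0, 0]
DCG = 1/2 + 5/3 + 4/4 + 0/5 + 0/6 = 19/6
Ideal relevance (sorted desc): [5, 4, 1, 0, 0]
Ideal DCG = 5/2 + 4/3 + 1/4 + 0/5 + 0/6 = 49/12
nDCG = DCG / ideal_DCG = 19/6 / 49/12 = 38/49

38/49


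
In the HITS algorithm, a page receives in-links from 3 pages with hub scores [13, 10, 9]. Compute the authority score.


Authority = sum of hub scores of in-linkers
In-link 1: hub score = 13
In-link 2: hub score = 10
In-link 3: hub score = 9
Authority = 13 + 10 + 9 = 32

32


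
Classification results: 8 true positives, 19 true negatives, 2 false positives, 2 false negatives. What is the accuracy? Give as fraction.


Accuracy = (TP + TN) / (TP + TN + FP + FN)
TP + TN = 8 + 19 = 27
Total = 8 + 19 + 2 + 2 = 31
Accuracy = 27 / 31 = 27/31

27/31


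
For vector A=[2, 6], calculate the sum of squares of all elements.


|A|^2 = sum of squared components
A[0]^2 = 2^2 = 4
A[1]^2 = 6^2 = 36
Sum = 4 + 36 = 40

40


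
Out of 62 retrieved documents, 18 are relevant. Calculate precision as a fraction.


Precision = relevant_retrieved / total_retrieved
= 18 / 62
= 18 / (18 + 44)
= 9/31

9/31


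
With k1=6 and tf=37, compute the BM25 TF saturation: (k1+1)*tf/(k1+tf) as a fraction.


BM25 TF component = (k1+1)*tf / (k1+tf)
k1 = 6, tf = 37
Numerator = (6+1)*37 = 259
Denominator = 6 + 37 = 43
= 259/43 = 259/43

259/43


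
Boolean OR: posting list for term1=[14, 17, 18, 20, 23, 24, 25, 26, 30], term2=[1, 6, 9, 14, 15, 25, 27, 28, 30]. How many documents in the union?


Boolean OR: find union of posting lists
term1 docs: [14, 17, 18, 20, 23, 24, 25, 26, 30]
term2 docs: [1, 6, 9, 14, 15, 25, 27, 28, 30]
Union: [1, 6, 9, 14, 15, 17, 18, 20, 23, 24, 25, 26, 27, 28, 30]
|union| = 15

15


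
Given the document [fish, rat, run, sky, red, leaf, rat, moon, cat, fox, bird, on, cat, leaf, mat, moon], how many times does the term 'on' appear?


Document has 16 words
Scanning for 'on':
Found at positions: [11]
Count = 1

1


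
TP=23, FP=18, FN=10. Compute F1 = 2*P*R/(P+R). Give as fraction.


F1 = 2 * P * R / (P + R)
P = TP/(TP+FP) = 23/41 = 23/41
R = TP/(TP+FN) = 23/33 = 23/33
2 * P * R = 2 * 23/41 * 23/33 = 1058/1353
P + R = 23/41 + 23/33 = 1702/1353
F1 = 1058/1353 / 1702/1353 = 23/37

23/37


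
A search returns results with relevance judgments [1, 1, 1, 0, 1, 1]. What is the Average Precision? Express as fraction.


Computing P@k for each relevant position:
Position 1: relevant, P@1 = 1/1 = 1
Position 2: relevant, P@2 = 2/2 = 1
Position 3: relevant, P@3 = 3/3 = 1
Position 4: not relevant
Position 5: relevant, P@5 = 4/5 = 4/5
Position 6: relevant, P@6 = 5/6 = 5/6
Sum of P@k = 1 + 1 + 1 + 4/5 + 5/6 = 139/30
AP = 139/30 / 5 = 139/150

139/150


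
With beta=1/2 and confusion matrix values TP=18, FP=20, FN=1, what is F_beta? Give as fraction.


P = TP/(TP+FP) = 18/38 = 9/19
R = TP/(TP+FN) = 18/19 = 18/19
beta^2 = 1/2^2 = 1/4
(1 + beta^2) = 5/4
Numerator = (1+beta^2)*P*R = 405/722
Denominator = beta^2*P + R = 9/76 + 18/19 = 81/76
F_beta = 10/19

10/19
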